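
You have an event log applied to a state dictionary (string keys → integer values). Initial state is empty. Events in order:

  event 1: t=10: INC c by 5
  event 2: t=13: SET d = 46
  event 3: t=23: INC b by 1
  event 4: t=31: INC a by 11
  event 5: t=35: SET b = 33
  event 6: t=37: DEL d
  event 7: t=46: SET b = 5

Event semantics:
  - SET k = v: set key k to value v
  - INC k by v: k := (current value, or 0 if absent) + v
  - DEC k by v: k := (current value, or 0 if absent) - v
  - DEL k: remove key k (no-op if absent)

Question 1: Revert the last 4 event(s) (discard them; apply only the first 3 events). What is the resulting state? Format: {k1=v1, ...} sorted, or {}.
Answer: {b=1, c=5, d=46}

Derivation:
Keep first 3 events (discard last 4):
  after event 1 (t=10: INC c by 5): {c=5}
  after event 2 (t=13: SET d = 46): {c=5, d=46}
  after event 3 (t=23: INC b by 1): {b=1, c=5, d=46}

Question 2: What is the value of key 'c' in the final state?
Answer: 5

Derivation:
Track key 'c' through all 7 events:
  event 1 (t=10: INC c by 5): c (absent) -> 5
  event 2 (t=13: SET d = 46): c unchanged
  event 3 (t=23: INC b by 1): c unchanged
  event 4 (t=31: INC a by 11): c unchanged
  event 5 (t=35: SET b = 33): c unchanged
  event 6 (t=37: DEL d): c unchanged
  event 7 (t=46: SET b = 5): c unchanged
Final: c = 5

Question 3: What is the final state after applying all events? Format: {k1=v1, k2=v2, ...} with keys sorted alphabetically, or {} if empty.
Answer: {a=11, b=5, c=5}

Derivation:
  after event 1 (t=10: INC c by 5): {c=5}
  after event 2 (t=13: SET d = 46): {c=5, d=46}
  after event 3 (t=23: INC b by 1): {b=1, c=5, d=46}
  after event 4 (t=31: INC a by 11): {a=11, b=1, c=5, d=46}
  after event 5 (t=35: SET b = 33): {a=11, b=33, c=5, d=46}
  after event 6 (t=37: DEL d): {a=11, b=33, c=5}
  after event 7 (t=46: SET b = 5): {a=11, b=5, c=5}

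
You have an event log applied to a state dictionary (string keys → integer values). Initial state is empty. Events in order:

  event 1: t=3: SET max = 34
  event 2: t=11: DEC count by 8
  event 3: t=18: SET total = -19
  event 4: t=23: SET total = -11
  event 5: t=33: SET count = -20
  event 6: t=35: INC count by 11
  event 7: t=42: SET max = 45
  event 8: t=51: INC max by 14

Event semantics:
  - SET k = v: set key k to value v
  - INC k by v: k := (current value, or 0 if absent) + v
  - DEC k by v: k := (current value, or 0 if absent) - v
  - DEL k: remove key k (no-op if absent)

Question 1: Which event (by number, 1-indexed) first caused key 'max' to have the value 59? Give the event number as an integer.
Answer: 8

Derivation:
Looking for first event where max becomes 59:
  event 1: max = 34
  event 2: max = 34
  event 3: max = 34
  event 4: max = 34
  event 5: max = 34
  event 6: max = 34
  event 7: max = 45
  event 8: max 45 -> 59  <-- first match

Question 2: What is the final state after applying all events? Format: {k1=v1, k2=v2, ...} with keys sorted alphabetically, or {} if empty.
  after event 1 (t=3: SET max = 34): {max=34}
  after event 2 (t=11: DEC count by 8): {count=-8, max=34}
  after event 3 (t=18: SET total = -19): {count=-8, max=34, total=-19}
  after event 4 (t=23: SET total = -11): {count=-8, max=34, total=-11}
  after event 5 (t=33: SET count = -20): {count=-20, max=34, total=-11}
  after event 6 (t=35: INC count by 11): {count=-9, max=34, total=-11}
  after event 7 (t=42: SET max = 45): {count=-9, max=45, total=-11}
  after event 8 (t=51: INC max by 14): {count=-9, max=59, total=-11}

Answer: {count=-9, max=59, total=-11}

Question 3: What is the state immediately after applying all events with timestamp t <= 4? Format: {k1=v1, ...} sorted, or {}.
Answer: {max=34}

Derivation:
Apply events with t <= 4 (1 events):
  after event 1 (t=3: SET max = 34): {max=34}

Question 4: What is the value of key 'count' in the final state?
Answer: -9

Derivation:
Track key 'count' through all 8 events:
  event 1 (t=3: SET max = 34): count unchanged
  event 2 (t=11: DEC count by 8): count (absent) -> -8
  event 3 (t=18: SET total = -19): count unchanged
  event 4 (t=23: SET total = -11): count unchanged
  event 5 (t=33: SET count = -20): count -8 -> -20
  event 6 (t=35: INC count by 11): count -20 -> -9
  event 7 (t=42: SET max = 45): count unchanged
  event 8 (t=51: INC max by 14): count unchanged
Final: count = -9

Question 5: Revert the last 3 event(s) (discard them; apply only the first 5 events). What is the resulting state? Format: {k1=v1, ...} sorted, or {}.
Answer: {count=-20, max=34, total=-11}

Derivation:
Keep first 5 events (discard last 3):
  after event 1 (t=3: SET max = 34): {max=34}
  after event 2 (t=11: DEC count by 8): {count=-8, max=34}
  after event 3 (t=18: SET total = -19): {count=-8, max=34, total=-19}
  after event 4 (t=23: SET total = -11): {count=-8, max=34, total=-11}
  after event 5 (t=33: SET count = -20): {count=-20, max=34, total=-11}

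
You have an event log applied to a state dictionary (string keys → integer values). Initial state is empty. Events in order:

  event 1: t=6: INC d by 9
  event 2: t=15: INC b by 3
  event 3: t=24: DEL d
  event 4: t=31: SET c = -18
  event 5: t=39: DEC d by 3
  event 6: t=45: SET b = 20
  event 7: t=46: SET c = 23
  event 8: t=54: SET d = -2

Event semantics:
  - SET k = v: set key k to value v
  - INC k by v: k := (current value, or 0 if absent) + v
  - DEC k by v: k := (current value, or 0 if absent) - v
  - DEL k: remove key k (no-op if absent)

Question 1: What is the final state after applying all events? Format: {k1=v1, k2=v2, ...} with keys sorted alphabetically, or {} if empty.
  after event 1 (t=6: INC d by 9): {d=9}
  after event 2 (t=15: INC b by 3): {b=3, d=9}
  after event 3 (t=24: DEL d): {b=3}
  after event 4 (t=31: SET c = -18): {b=3, c=-18}
  after event 5 (t=39: DEC d by 3): {b=3, c=-18, d=-3}
  after event 6 (t=45: SET b = 20): {b=20, c=-18, d=-3}
  after event 7 (t=46: SET c = 23): {b=20, c=23, d=-3}
  after event 8 (t=54: SET d = -2): {b=20, c=23, d=-2}

Answer: {b=20, c=23, d=-2}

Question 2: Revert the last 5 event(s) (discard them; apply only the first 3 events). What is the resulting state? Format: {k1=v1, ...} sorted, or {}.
Answer: {b=3}

Derivation:
Keep first 3 events (discard last 5):
  after event 1 (t=6: INC d by 9): {d=9}
  after event 2 (t=15: INC b by 3): {b=3, d=9}
  after event 3 (t=24: DEL d): {b=3}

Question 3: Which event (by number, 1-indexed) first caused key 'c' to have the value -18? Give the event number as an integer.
Looking for first event where c becomes -18:
  event 4: c (absent) -> -18  <-- first match

Answer: 4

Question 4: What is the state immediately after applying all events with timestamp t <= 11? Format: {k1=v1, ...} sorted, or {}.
Apply events with t <= 11 (1 events):
  after event 1 (t=6: INC d by 9): {d=9}

Answer: {d=9}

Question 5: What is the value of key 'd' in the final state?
Answer: -2

Derivation:
Track key 'd' through all 8 events:
  event 1 (t=6: INC d by 9): d (absent) -> 9
  event 2 (t=15: INC b by 3): d unchanged
  event 3 (t=24: DEL d): d 9 -> (absent)
  event 4 (t=31: SET c = -18): d unchanged
  event 5 (t=39: DEC d by 3): d (absent) -> -3
  event 6 (t=45: SET b = 20): d unchanged
  event 7 (t=46: SET c = 23): d unchanged
  event 8 (t=54: SET d = -2): d -3 -> -2
Final: d = -2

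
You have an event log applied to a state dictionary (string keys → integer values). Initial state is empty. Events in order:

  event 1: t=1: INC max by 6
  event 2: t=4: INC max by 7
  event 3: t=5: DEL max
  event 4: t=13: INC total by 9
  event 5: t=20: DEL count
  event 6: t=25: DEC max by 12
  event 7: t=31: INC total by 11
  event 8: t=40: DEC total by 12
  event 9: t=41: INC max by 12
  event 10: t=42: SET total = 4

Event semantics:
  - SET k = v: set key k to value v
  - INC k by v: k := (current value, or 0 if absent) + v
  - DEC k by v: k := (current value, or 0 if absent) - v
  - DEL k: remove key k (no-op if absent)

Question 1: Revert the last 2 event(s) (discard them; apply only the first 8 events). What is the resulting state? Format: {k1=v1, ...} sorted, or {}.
Keep first 8 events (discard last 2):
  after event 1 (t=1: INC max by 6): {max=6}
  after event 2 (t=4: INC max by 7): {max=13}
  after event 3 (t=5: DEL max): {}
  after event 4 (t=13: INC total by 9): {total=9}
  after event 5 (t=20: DEL count): {total=9}
  after event 6 (t=25: DEC max by 12): {max=-12, total=9}
  after event 7 (t=31: INC total by 11): {max=-12, total=20}
  after event 8 (t=40: DEC total by 12): {max=-12, total=8}

Answer: {max=-12, total=8}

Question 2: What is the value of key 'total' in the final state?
Track key 'total' through all 10 events:
  event 1 (t=1: INC max by 6): total unchanged
  event 2 (t=4: INC max by 7): total unchanged
  event 3 (t=5: DEL max): total unchanged
  event 4 (t=13: INC total by 9): total (absent) -> 9
  event 5 (t=20: DEL count): total unchanged
  event 6 (t=25: DEC max by 12): total unchanged
  event 7 (t=31: INC total by 11): total 9 -> 20
  event 8 (t=40: DEC total by 12): total 20 -> 8
  event 9 (t=41: INC max by 12): total unchanged
  event 10 (t=42: SET total = 4): total 8 -> 4
Final: total = 4

Answer: 4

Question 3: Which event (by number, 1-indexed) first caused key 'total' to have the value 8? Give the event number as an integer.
Answer: 8

Derivation:
Looking for first event where total becomes 8:
  event 4: total = 9
  event 5: total = 9
  event 6: total = 9
  event 7: total = 20
  event 8: total 20 -> 8  <-- first match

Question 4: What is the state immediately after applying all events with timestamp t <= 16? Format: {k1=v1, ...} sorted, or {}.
Answer: {total=9}

Derivation:
Apply events with t <= 16 (4 events):
  after event 1 (t=1: INC max by 6): {max=6}
  after event 2 (t=4: INC max by 7): {max=13}
  after event 3 (t=5: DEL max): {}
  after event 4 (t=13: INC total by 9): {total=9}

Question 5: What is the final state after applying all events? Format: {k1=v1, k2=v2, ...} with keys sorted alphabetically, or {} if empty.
Answer: {max=0, total=4}

Derivation:
  after event 1 (t=1: INC max by 6): {max=6}
  after event 2 (t=4: INC max by 7): {max=13}
  after event 3 (t=5: DEL max): {}
  after event 4 (t=13: INC total by 9): {total=9}
  after event 5 (t=20: DEL count): {total=9}
  after event 6 (t=25: DEC max by 12): {max=-12, total=9}
  after event 7 (t=31: INC total by 11): {max=-12, total=20}
  after event 8 (t=40: DEC total by 12): {max=-12, total=8}
  after event 9 (t=41: INC max by 12): {max=0, total=8}
  after event 10 (t=42: SET total = 4): {max=0, total=4}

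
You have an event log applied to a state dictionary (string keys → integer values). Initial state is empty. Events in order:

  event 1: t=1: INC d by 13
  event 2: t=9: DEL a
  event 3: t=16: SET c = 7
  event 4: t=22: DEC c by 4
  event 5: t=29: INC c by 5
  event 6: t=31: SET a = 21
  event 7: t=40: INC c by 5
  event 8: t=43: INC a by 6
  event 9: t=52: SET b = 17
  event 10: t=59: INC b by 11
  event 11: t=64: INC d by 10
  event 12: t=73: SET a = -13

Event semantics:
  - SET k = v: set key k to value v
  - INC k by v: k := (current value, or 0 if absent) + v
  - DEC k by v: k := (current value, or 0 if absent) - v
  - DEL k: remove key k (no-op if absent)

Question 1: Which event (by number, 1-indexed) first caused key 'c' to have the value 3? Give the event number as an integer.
Answer: 4

Derivation:
Looking for first event where c becomes 3:
  event 3: c = 7
  event 4: c 7 -> 3  <-- first match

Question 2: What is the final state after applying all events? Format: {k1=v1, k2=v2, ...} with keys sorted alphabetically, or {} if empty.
Answer: {a=-13, b=28, c=13, d=23}

Derivation:
  after event 1 (t=1: INC d by 13): {d=13}
  after event 2 (t=9: DEL a): {d=13}
  after event 3 (t=16: SET c = 7): {c=7, d=13}
  after event 4 (t=22: DEC c by 4): {c=3, d=13}
  after event 5 (t=29: INC c by 5): {c=8, d=13}
  after event 6 (t=31: SET a = 21): {a=21, c=8, d=13}
  after event 7 (t=40: INC c by 5): {a=21, c=13, d=13}
  after event 8 (t=43: INC a by 6): {a=27, c=13, d=13}
  after event 9 (t=52: SET b = 17): {a=27, b=17, c=13, d=13}
  after event 10 (t=59: INC b by 11): {a=27, b=28, c=13, d=13}
  after event 11 (t=64: INC d by 10): {a=27, b=28, c=13, d=23}
  after event 12 (t=73: SET a = -13): {a=-13, b=28, c=13, d=23}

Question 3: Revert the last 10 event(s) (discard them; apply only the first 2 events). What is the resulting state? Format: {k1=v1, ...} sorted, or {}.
Keep first 2 events (discard last 10):
  after event 1 (t=1: INC d by 13): {d=13}
  after event 2 (t=9: DEL a): {d=13}

Answer: {d=13}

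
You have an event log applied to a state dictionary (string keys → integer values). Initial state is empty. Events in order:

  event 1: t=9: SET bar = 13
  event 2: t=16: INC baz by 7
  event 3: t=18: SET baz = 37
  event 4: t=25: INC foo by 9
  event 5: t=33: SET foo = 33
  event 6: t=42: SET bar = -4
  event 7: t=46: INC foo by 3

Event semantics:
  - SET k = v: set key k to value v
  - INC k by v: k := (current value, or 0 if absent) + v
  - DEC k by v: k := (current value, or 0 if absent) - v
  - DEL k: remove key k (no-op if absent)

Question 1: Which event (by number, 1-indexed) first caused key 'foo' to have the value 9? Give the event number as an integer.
Looking for first event where foo becomes 9:
  event 4: foo (absent) -> 9  <-- first match

Answer: 4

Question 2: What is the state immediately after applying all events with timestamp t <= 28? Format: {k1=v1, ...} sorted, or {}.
Answer: {bar=13, baz=37, foo=9}

Derivation:
Apply events with t <= 28 (4 events):
  after event 1 (t=9: SET bar = 13): {bar=13}
  after event 2 (t=16: INC baz by 7): {bar=13, baz=7}
  after event 3 (t=18: SET baz = 37): {bar=13, baz=37}
  after event 4 (t=25: INC foo by 9): {bar=13, baz=37, foo=9}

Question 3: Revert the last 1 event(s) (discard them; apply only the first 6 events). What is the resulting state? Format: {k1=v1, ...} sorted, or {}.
Answer: {bar=-4, baz=37, foo=33}

Derivation:
Keep first 6 events (discard last 1):
  after event 1 (t=9: SET bar = 13): {bar=13}
  after event 2 (t=16: INC baz by 7): {bar=13, baz=7}
  after event 3 (t=18: SET baz = 37): {bar=13, baz=37}
  after event 4 (t=25: INC foo by 9): {bar=13, baz=37, foo=9}
  after event 5 (t=33: SET foo = 33): {bar=13, baz=37, foo=33}
  after event 6 (t=42: SET bar = -4): {bar=-4, baz=37, foo=33}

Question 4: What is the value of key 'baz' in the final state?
Track key 'baz' through all 7 events:
  event 1 (t=9: SET bar = 13): baz unchanged
  event 2 (t=16: INC baz by 7): baz (absent) -> 7
  event 3 (t=18: SET baz = 37): baz 7 -> 37
  event 4 (t=25: INC foo by 9): baz unchanged
  event 5 (t=33: SET foo = 33): baz unchanged
  event 6 (t=42: SET bar = -4): baz unchanged
  event 7 (t=46: INC foo by 3): baz unchanged
Final: baz = 37

Answer: 37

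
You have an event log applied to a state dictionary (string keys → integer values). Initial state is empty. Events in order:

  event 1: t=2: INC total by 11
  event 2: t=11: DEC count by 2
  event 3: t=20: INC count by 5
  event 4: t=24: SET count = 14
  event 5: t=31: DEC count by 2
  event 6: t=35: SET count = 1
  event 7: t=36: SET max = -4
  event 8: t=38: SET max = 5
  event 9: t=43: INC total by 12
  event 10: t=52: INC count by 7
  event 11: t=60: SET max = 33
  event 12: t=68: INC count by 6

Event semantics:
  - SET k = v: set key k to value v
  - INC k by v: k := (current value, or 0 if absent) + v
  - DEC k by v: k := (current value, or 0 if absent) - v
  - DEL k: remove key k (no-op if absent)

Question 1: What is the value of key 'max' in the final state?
Answer: 33

Derivation:
Track key 'max' through all 12 events:
  event 1 (t=2: INC total by 11): max unchanged
  event 2 (t=11: DEC count by 2): max unchanged
  event 3 (t=20: INC count by 5): max unchanged
  event 4 (t=24: SET count = 14): max unchanged
  event 5 (t=31: DEC count by 2): max unchanged
  event 6 (t=35: SET count = 1): max unchanged
  event 7 (t=36: SET max = -4): max (absent) -> -4
  event 8 (t=38: SET max = 5): max -4 -> 5
  event 9 (t=43: INC total by 12): max unchanged
  event 10 (t=52: INC count by 7): max unchanged
  event 11 (t=60: SET max = 33): max 5 -> 33
  event 12 (t=68: INC count by 6): max unchanged
Final: max = 33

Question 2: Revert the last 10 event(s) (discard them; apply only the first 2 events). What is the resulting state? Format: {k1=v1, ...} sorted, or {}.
Answer: {count=-2, total=11}

Derivation:
Keep first 2 events (discard last 10):
  after event 1 (t=2: INC total by 11): {total=11}
  after event 2 (t=11: DEC count by 2): {count=-2, total=11}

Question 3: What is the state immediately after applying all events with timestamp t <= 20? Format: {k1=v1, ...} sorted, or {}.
Apply events with t <= 20 (3 events):
  after event 1 (t=2: INC total by 11): {total=11}
  after event 2 (t=11: DEC count by 2): {count=-2, total=11}
  after event 3 (t=20: INC count by 5): {count=3, total=11}

Answer: {count=3, total=11}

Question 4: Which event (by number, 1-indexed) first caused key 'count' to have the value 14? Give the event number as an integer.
Answer: 4

Derivation:
Looking for first event where count becomes 14:
  event 2: count = -2
  event 3: count = 3
  event 4: count 3 -> 14  <-- first match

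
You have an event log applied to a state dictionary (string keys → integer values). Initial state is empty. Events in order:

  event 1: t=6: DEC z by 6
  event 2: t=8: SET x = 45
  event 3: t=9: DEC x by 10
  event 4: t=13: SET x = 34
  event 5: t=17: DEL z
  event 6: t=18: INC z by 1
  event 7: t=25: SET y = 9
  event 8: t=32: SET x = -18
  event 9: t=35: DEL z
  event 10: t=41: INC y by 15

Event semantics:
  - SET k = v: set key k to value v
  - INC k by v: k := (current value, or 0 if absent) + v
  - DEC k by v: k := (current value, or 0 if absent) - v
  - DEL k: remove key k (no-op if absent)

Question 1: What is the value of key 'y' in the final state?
Track key 'y' through all 10 events:
  event 1 (t=6: DEC z by 6): y unchanged
  event 2 (t=8: SET x = 45): y unchanged
  event 3 (t=9: DEC x by 10): y unchanged
  event 4 (t=13: SET x = 34): y unchanged
  event 5 (t=17: DEL z): y unchanged
  event 6 (t=18: INC z by 1): y unchanged
  event 7 (t=25: SET y = 9): y (absent) -> 9
  event 8 (t=32: SET x = -18): y unchanged
  event 9 (t=35: DEL z): y unchanged
  event 10 (t=41: INC y by 15): y 9 -> 24
Final: y = 24

Answer: 24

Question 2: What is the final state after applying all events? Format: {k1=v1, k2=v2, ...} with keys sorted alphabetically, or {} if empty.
Answer: {x=-18, y=24}

Derivation:
  after event 1 (t=6: DEC z by 6): {z=-6}
  after event 2 (t=8: SET x = 45): {x=45, z=-6}
  after event 3 (t=9: DEC x by 10): {x=35, z=-6}
  after event 4 (t=13: SET x = 34): {x=34, z=-6}
  after event 5 (t=17: DEL z): {x=34}
  after event 6 (t=18: INC z by 1): {x=34, z=1}
  after event 7 (t=25: SET y = 9): {x=34, y=9, z=1}
  after event 8 (t=32: SET x = -18): {x=-18, y=9, z=1}
  after event 9 (t=35: DEL z): {x=-18, y=9}
  after event 10 (t=41: INC y by 15): {x=-18, y=24}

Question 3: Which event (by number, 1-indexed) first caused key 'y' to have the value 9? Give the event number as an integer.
Answer: 7

Derivation:
Looking for first event where y becomes 9:
  event 7: y (absent) -> 9  <-- first match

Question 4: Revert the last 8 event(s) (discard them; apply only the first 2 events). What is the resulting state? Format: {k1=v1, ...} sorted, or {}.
Answer: {x=45, z=-6}

Derivation:
Keep first 2 events (discard last 8):
  after event 1 (t=6: DEC z by 6): {z=-6}
  after event 2 (t=8: SET x = 45): {x=45, z=-6}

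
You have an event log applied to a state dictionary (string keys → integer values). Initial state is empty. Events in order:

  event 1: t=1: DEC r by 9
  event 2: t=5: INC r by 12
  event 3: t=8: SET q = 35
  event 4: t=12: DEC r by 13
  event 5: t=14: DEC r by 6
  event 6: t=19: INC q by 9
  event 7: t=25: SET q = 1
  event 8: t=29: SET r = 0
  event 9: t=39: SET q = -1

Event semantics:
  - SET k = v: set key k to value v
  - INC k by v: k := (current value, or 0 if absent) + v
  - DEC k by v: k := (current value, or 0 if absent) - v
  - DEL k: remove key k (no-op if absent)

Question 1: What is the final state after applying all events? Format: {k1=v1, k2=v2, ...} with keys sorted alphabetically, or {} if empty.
  after event 1 (t=1: DEC r by 9): {r=-9}
  after event 2 (t=5: INC r by 12): {r=3}
  after event 3 (t=8: SET q = 35): {q=35, r=3}
  after event 4 (t=12: DEC r by 13): {q=35, r=-10}
  after event 5 (t=14: DEC r by 6): {q=35, r=-16}
  after event 6 (t=19: INC q by 9): {q=44, r=-16}
  after event 7 (t=25: SET q = 1): {q=1, r=-16}
  after event 8 (t=29: SET r = 0): {q=1, r=0}
  after event 9 (t=39: SET q = -1): {q=-1, r=0}

Answer: {q=-1, r=0}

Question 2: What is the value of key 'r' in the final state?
Track key 'r' through all 9 events:
  event 1 (t=1: DEC r by 9): r (absent) -> -9
  event 2 (t=5: INC r by 12): r -9 -> 3
  event 3 (t=8: SET q = 35): r unchanged
  event 4 (t=12: DEC r by 13): r 3 -> -10
  event 5 (t=14: DEC r by 6): r -10 -> -16
  event 6 (t=19: INC q by 9): r unchanged
  event 7 (t=25: SET q = 1): r unchanged
  event 8 (t=29: SET r = 0): r -16 -> 0
  event 9 (t=39: SET q = -1): r unchanged
Final: r = 0

Answer: 0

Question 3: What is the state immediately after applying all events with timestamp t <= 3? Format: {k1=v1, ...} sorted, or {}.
Apply events with t <= 3 (1 events):
  after event 1 (t=1: DEC r by 9): {r=-9}

Answer: {r=-9}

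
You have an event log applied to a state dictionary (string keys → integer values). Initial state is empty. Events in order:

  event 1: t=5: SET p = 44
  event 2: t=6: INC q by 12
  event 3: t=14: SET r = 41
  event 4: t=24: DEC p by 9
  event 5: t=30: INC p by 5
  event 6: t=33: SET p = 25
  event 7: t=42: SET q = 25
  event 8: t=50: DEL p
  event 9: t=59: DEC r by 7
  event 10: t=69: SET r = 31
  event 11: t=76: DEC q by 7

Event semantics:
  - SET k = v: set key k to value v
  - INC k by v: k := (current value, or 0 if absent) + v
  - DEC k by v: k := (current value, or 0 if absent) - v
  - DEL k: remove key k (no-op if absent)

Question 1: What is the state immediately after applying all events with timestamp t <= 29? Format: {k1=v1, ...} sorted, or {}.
Apply events with t <= 29 (4 events):
  after event 1 (t=5: SET p = 44): {p=44}
  after event 2 (t=6: INC q by 12): {p=44, q=12}
  after event 3 (t=14: SET r = 41): {p=44, q=12, r=41}
  after event 4 (t=24: DEC p by 9): {p=35, q=12, r=41}

Answer: {p=35, q=12, r=41}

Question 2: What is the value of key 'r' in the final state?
Answer: 31

Derivation:
Track key 'r' through all 11 events:
  event 1 (t=5: SET p = 44): r unchanged
  event 2 (t=6: INC q by 12): r unchanged
  event 3 (t=14: SET r = 41): r (absent) -> 41
  event 4 (t=24: DEC p by 9): r unchanged
  event 5 (t=30: INC p by 5): r unchanged
  event 6 (t=33: SET p = 25): r unchanged
  event 7 (t=42: SET q = 25): r unchanged
  event 8 (t=50: DEL p): r unchanged
  event 9 (t=59: DEC r by 7): r 41 -> 34
  event 10 (t=69: SET r = 31): r 34 -> 31
  event 11 (t=76: DEC q by 7): r unchanged
Final: r = 31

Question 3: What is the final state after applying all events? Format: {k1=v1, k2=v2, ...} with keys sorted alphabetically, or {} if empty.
  after event 1 (t=5: SET p = 44): {p=44}
  after event 2 (t=6: INC q by 12): {p=44, q=12}
  after event 3 (t=14: SET r = 41): {p=44, q=12, r=41}
  after event 4 (t=24: DEC p by 9): {p=35, q=12, r=41}
  after event 5 (t=30: INC p by 5): {p=40, q=12, r=41}
  after event 6 (t=33: SET p = 25): {p=25, q=12, r=41}
  after event 7 (t=42: SET q = 25): {p=25, q=25, r=41}
  after event 8 (t=50: DEL p): {q=25, r=41}
  after event 9 (t=59: DEC r by 7): {q=25, r=34}
  after event 10 (t=69: SET r = 31): {q=25, r=31}
  after event 11 (t=76: DEC q by 7): {q=18, r=31}

Answer: {q=18, r=31}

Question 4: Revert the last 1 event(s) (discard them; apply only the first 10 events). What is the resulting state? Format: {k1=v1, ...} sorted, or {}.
Keep first 10 events (discard last 1):
  after event 1 (t=5: SET p = 44): {p=44}
  after event 2 (t=6: INC q by 12): {p=44, q=12}
  after event 3 (t=14: SET r = 41): {p=44, q=12, r=41}
  after event 4 (t=24: DEC p by 9): {p=35, q=12, r=41}
  after event 5 (t=30: INC p by 5): {p=40, q=12, r=41}
  after event 6 (t=33: SET p = 25): {p=25, q=12, r=41}
  after event 7 (t=42: SET q = 25): {p=25, q=25, r=41}
  after event 8 (t=50: DEL p): {q=25, r=41}
  after event 9 (t=59: DEC r by 7): {q=25, r=34}
  after event 10 (t=69: SET r = 31): {q=25, r=31}

Answer: {q=25, r=31}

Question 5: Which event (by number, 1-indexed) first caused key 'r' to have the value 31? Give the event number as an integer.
Answer: 10

Derivation:
Looking for first event where r becomes 31:
  event 3: r = 41
  event 4: r = 41
  event 5: r = 41
  event 6: r = 41
  event 7: r = 41
  event 8: r = 41
  event 9: r = 34
  event 10: r 34 -> 31  <-- first match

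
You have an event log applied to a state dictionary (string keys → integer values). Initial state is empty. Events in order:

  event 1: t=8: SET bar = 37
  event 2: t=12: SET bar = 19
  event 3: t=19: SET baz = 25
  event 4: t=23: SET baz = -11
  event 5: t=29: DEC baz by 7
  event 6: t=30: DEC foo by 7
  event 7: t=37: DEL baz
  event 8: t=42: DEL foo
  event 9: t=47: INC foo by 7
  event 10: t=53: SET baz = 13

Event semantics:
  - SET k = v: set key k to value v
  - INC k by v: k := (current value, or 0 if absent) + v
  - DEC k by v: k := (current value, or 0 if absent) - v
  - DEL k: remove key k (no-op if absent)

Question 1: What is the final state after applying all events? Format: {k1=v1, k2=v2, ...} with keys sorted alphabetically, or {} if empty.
  after event 1 (t=8: SET bar = 37): {bar=37}
  after event 2 (t=12: SET bar = 19): {bar=19}
  after event 3 (t=19: SET baz = 25): {bar=19, baz=25}
  after event 4 (t=23: SET baz = -11): {bar=19, baz=-11}
  after event 5 (t=29: DEC baz by 7): {bar=19, baz=-18}
  after event 6 (t=30: DEC foo by 7): {bar=19, baz=-18, foo=-7}
  after event 7 (t=37: DEL baz): {bar=19, foo=-7}
  after event 8 (t=42: DEL foo): {bar=19}
  after event 9 (t=47: INC foo by 7): {bar=19, foo=7}
  after event 10 (t=53: SET baz = 13): {bar=19, baz=13, foo=7}

Answer: {bar=19, baz=13, foo=7}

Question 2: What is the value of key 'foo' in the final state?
Answer: 7

Derivation:
Track key 'foo' through all 10 events:
  event 1 (t=8: SET bar = 37): foo unchanged
  event 2 (t=12: SET bar = 19): foo unchanged
  event 3 (t=19: SET baz = 25): foo unchanged
  event 4 (t=23: SET baz = -11): foo unchanged
  event 5 (t=29: DEC baz by 7): foo unchanged
  event 6 (t=30: DEC foo by 7): foo (absent) -> -7
  event 7 (t=37: DEL baz): foo unchanged
  event 8 (t=42: DEL foo): foo -7 -> (absent)
  event 9 (t=47: INC foo by 7): foo (absent) -> 7
  event 10 (t=53: SET baz = 13): foo unchanged
Final: foo = 7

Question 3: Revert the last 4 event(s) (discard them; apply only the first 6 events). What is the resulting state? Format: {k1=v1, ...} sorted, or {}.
Keep first 6 events (discard last 4):
  after event 1 (t=8: SET bar = 37): {bar=37}
  after event 2 (t=12: SET bar = 19): {bar=19}
  after event 3 (t=19: SET baz = 25): {bar=19, baz=25}
  after event 4 (t=23: SET baz = -11): {bar=19, baz=-11}
  after event 5 (t=29: DEC baz by 7): {bar=19, baz=-18}
  after event 6 (t=30: DEC foo by 7): {bar=19, baz=-18, foo=-7}

Answer: {bar=19, baz=-18, foo=-7}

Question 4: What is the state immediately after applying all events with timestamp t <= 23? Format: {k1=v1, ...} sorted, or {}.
Apply events with t <= 23 (4 events):
  after event 1 (t=8: SET bar = 37): {bar=37}
  after event 2 (t=12: SET bar = 19): {bar=19}
  after event 3 (t=19: SET baz = 25): {bar=19, baz=25}
  after event 4 (t=23: SET baz = -11): {bar=19, baz=-11}

Answer: {bar=19, baz=-11}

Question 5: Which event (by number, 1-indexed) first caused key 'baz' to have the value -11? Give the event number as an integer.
Answer: 4

Derivation:
Looking for first event where baz becomes -11:
  event 3: baz = 25
  event 4: baz 25 -> -11  <-- first match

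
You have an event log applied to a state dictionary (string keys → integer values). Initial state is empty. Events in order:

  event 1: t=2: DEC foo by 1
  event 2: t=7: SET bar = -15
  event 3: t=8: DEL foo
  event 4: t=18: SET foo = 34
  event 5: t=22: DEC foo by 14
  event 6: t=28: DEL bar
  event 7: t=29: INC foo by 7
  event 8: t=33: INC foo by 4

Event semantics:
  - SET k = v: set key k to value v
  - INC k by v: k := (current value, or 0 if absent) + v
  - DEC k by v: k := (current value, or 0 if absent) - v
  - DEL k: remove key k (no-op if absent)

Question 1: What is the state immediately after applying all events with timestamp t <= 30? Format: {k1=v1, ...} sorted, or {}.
Apply events with t <= 30 (7 events):
  after event 1 (t=2: DEC foo by 1): {foo=-1}
  after event 2 (t=7: SET bar = -15): {bar=-15, foo=-1}
  after event 3 (t=8: DEL foo): {bar=-15}
  after event 4 (t=18: SET foo = 34): {bar=-15, foo=34}
  after event 5 (t=22: DEC foo by 14): {bar=-15, foo=20}
  after event 6 (t=28: DEL bar): {foo=20}
  after event 7 (t=29: INC foo by 7): {foo=27}

Answer: {foo=27}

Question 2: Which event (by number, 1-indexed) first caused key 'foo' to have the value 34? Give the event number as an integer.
Looking for first event where foo becomes 34:
  event 1: foo = -1
  event 2: foo = -1
  event 3: foo = (absent)
  event 4: foo (absent) -> 34  <-- first match

Answer: 4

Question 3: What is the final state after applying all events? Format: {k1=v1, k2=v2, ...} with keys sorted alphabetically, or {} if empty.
  after event 1 (t=2: DEC foo by 1): {foo=-1}
  after event 2 (t=7: SET bar = -15): {bar=-15, foo=-1}
  after event 3 (t=8: DEL foo): {bar=-15}
  after event 4 (t=18: SET foo = 34): {bar=-15, foo=34}
  after event 5 (t=22: DEC foo by 14): {bar=-15, foo=20}
  after event 6 (t=28: DEL bar): {foo=20}
  after event 7 (t=29: INC foo by 7): {foo=27}
  after event 8 (t=33: INC foo by 4): {foo=31}

Answer: {foo=31}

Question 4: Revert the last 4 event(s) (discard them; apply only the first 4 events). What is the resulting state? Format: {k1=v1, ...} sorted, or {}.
Keep first 4 events (discard last 4):
  after event 1 (t=2: DEC foo by 1): {foo=-1}
  after event 2 (t=7: SET bar = -15): {bar=-15, foo=-1}
  after event 3 (t=8: DEL foo): {bar=-15}
  after event 4 (t=18: SET foo = 34): {bar=-15, foo=34}

Answer: {bar=-15, foo=34}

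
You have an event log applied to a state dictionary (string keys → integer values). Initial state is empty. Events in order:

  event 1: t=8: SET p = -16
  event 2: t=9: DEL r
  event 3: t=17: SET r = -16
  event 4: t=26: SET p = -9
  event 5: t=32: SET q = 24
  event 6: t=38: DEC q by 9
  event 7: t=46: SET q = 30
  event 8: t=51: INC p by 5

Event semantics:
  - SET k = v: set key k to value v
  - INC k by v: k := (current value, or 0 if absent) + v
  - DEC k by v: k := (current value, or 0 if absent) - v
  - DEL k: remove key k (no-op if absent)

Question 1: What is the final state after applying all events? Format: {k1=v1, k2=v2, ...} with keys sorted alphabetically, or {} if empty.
  after event 1 (t=8: SET p = -16): {p=-16}
  after event 2 (t=9: DEL r): {p=-16}
  after event 3 (t=17: SET r = -16): {p=-16, r=-16}
  after event 4 (t=26: SET p = -9): {p=-9, r=-16}
  after event 5 (t=32: SET q = 24): {p=-9, q=24, r=-16}
  after event 6 (t=38: DEC q by 9): {p=-9, q=15, r=-16}
  after event 7 (t=46: SET q = 30): {p=-9, q=30, r=-16}
  after event 8 (t=51: INC p by 5): {p=-4, q=30, r=-16}

Answer: {p=-4, q=30, r=-16}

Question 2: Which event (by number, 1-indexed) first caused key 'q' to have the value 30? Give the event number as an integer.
Answer: 7

Derivation:
Looking for first event where q becomes 30:
  event 5: q = 24
  event 6: q = 15
  event 7: q 15 -> 30  <-- first match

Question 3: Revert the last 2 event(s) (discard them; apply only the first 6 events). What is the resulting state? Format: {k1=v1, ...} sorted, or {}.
Keep first 6 events (discard last 2):
  after event 1 (t=8: SET p = -16): {p=-16}
  after event 2 (t=9: DEL r): {p=-16}
  after event 3 (t=17: SET r = -16): {p=-16, r=-16}
  after event 4 (t=26: SET p = -9): {p=-9, r=-16}
  after event 5 (t=32: SET q = 24): {p=-9, q=24, r=-16}
  after event 6 (t=38: DEC q by 9): {p=-9, q=15, r=-16}

Answer: {p=-9, q=15, r=-16}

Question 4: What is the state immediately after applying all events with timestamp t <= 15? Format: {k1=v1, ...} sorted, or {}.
Answer: {p=-16}

Derivation:
Apply events with t <= 15 (2 events):
  after event 1 (t=8: SET p = -16): {p=-16}
  after event 2 (t=9: DEL r): {p=-16}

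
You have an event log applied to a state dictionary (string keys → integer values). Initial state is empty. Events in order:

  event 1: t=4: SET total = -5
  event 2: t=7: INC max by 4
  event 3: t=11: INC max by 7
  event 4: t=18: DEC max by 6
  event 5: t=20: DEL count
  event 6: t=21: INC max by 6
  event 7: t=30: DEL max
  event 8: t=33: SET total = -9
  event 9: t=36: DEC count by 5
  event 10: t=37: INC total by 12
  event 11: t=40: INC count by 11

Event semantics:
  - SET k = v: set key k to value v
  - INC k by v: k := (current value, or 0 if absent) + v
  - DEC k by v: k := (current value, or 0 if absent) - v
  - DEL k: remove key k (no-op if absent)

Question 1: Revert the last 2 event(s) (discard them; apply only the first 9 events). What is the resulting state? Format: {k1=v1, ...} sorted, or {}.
Keep first 9 events (discard last 2):
  after event 1 (t=4: SET total = -5): {total=-5}
  after event 2 (t=7: INC max by 4): {max=4, total=-5}
  after event 3 (t=11: INC max by 7): {max=11, total=-5}
  after event 4 (t=18: DEC max by 6): {max=5, total=-5}
  after event 5 (t=20: DEL count): {max=5, total=-5}
  after event 6 (t=21: INC max by 6): {max=11, total=-5}
  after event 7 (t=30: DEL max): {total=-5}
  after event 8 (t=33: SET total = -9): {total=-9}
  after event 9 (t=36: DEC count by 5): {count=-5, total=-9}

Answer: {count=-5, total=-9}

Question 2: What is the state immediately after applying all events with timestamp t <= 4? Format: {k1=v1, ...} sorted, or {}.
Apply events with t <= 4 (1 events):
  after event 1 (t=4: SET total = -5): {total=-5}

Answer: {total=-5}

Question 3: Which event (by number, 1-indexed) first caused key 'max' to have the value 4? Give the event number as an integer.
Looking for first event where max becomes 4:
  event 2: max (absent) -> 4  <-- first match

Answer: 2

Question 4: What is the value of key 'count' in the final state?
Answer: 6

Derivation:
Track key 'count' through all 11 events:
  event 1 (t=4: SET total = -5): count unchanged
  event 2 (t=7: INC max by 4): count unchanged
  event 3 (t=11: INC max by 7): count unchanged
  event 4 (t=18: DEC max by 6): count unchanged
  event 5 (t=20: DEL count): count (absent) -> (absent)
  event 6 (t=21: INC max by 6): count unchanged
  event 7 (t=30: DEL max): count unchanged
  event 8 (t=33: SET total = -9): count unchanged
  event 9 (t=36: DEC count by 5): count (absent) -> -5
  event 10 (t=37: INC total by 12): count unchanged
  event 11 (t=40: INC count by 11): count -5 -> 6
Final: count = 6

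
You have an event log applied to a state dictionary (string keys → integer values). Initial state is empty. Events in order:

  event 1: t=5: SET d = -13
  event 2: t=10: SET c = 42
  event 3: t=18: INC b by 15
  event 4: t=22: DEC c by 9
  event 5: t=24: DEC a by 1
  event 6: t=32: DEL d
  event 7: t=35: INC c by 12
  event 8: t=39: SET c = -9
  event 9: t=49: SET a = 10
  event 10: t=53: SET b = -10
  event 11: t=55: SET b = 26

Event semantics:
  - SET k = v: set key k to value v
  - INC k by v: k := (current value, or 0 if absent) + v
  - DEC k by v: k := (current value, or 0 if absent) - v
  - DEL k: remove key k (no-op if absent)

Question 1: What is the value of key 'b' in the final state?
Answer: 26

Derivation:
Track key 'b' through all 11 events:
  event 1 (t=5: SET d = -13): b unchanged
  event 2 (t=10: SET c = 42): b unchanged
  event 3 (t=18: INC b by 15): b (absent) -> 15
  event 4 (t=22: DEC c by 9): b unchanged
  event 5 (t=24: DEC a by 1): b unchanged
  event 6 (t=32: DEL d): b unchanged
  event 7 (t=35: INC c by 12): b unchanged
  event 8 (t=39: SET c = -9): b unchanged
  event 9 (t=49: SET a = 10): b unchanged
  event 10 (t=53: SET b = -10): b 15 -> -10
  event 11 (t=55: SET b = 26): b -10 -> 26
Final: b = 26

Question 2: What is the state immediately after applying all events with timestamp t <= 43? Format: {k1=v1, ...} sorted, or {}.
Apply events with t <= 43 (8 events):
  after event 1 (t=5: SET d = -13): {d=-13}
  after event 2 (t=10: SET c = 42): {c=42, d=-13}
  after event 3 (t=18: INC b by 15): {b=15, c=42, d=-13}
  after event 4 (t=22: DEC c by 9): {b=15, c=33, d=-13}
  after event 5 (t=24: DEC a by 1): {a=-1, b=15, c=33, d=-13}
  after event 6 (t=32: DEL d): {a=-1, b=15, c=33}
  after event 7 (t=35: INC c by 12): {a=-1, b=15, c=45}
  after event 8 (t=39: SET c = -9): {a=-1, b=15, c=-9}

Answer: {a=-1, b=15, c=-9}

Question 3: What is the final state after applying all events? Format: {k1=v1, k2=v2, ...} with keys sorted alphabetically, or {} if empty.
Answer: {a=10, b=26, c=-9}

Derivation:
  after event 1 (t=5: SET d = -13): {d=-13}
  after event 2 (t=10: SET c = 42): {c=42, d=-13}
  after event 3 (t=18: INC b by 15): {b=15, c=42, d=-13}
  after event 4 (t=22: DEC c by 9): {b=15, c=33, d=-13}
  after event 5 (t=24: DEC a by 1): {a=-1, b=15, c=33, d=-13}
  after event 6 (t=32: DEL d): {a=-1, b=15, c=33}
  after event 7 (t=35: INC c by 12): {a=-1, b=15, c=45}
  after event 8 (t=39: SET c = -9): {a=-1, b=15, c=-9}
  after event 9 (t=49: SET a = 10): {a=10, b=15, c=-9}
  after event 10 (t=53: SET b = -10): {a=10, b=-10, c=-9}
  after event 11 (t=55: SET b = 26): {a=10, b=26, c=-9}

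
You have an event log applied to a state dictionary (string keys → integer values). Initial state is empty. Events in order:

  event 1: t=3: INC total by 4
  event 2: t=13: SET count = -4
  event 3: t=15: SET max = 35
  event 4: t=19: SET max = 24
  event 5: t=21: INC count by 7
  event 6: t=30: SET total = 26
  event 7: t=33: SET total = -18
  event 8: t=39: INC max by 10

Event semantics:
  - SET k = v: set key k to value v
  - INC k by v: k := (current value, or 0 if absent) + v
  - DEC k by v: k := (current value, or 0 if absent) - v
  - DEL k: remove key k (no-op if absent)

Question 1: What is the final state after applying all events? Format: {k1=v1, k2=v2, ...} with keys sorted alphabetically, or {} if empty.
Answer: {count=3, max=34, total=-18}

Derivation:
  after event 1 (t=3: INC total by 4): {total=4}
  after event 2 (t=13: SET count = -4): {count=-4, total=4}
  after event 3 (t=15: SET max = 35): {count=-4, max=35, total=4}
  after event 4 (t=19: SET max = 24): {count=-4, max=24, total=4}
  after event 5 (t=21: INC count by 7): {count=3, max=24, total=4}
  after event 6 (t=30: SET total = 26): {count=3, max=24, total=26}
  after event 7 (t=33: SET total = -18): {count=3, max=24, total=-18}
  after event 8 (t=39: INC max by 10): {count=3, max=34, total=-18}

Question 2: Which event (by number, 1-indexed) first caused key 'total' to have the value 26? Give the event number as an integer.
Answer: 6

Derivation:
Looking for first event where total becomes 26:
  event 1: total = 4
  event 2: total = 4
  event 3: total = 4
  event 4: total = 4
  event 5: total = 4
  event 6: total 4 -> 26  <-- first match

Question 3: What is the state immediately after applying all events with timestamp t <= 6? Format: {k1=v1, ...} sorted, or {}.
Answer: {total=4}

Derivation:
Apply events with t <= 6 (1 events):
  after event 1 (t=3: INC total by 4): {total=4}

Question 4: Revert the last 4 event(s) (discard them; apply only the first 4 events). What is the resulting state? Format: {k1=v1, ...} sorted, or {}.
Keep first 4 events (discard last 4):
  after event 1 (t=3: INC total by 4): {total=4}
  after event 2 (t=13: SET count = -4): {count=-4, total=4}
  after event 3 (t=15: SET max = 35): {count=-4, max=35, total=4}
  after event 4 (t=19: SET max = 24): {count=-4, max=24, total=4}

Answer: {count=-4, max=24, total=4}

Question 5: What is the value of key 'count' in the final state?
Track key 'count' through all 8 events:
  event 1 (t=3: INC total by 4): count unchanged
  event 2 (t=13: SET count = -4): count (absent) -> -4
  event 3 (t=15: SET max = 35): count unchanged
  event 4 (t=19: SET max = 24): count unchanged
  event 5 (t=21: INC count by 7): count -4 -> 3
  event 6 (t=30: SET total = 26): count unchanged
  event 7 (t=33: SET total = -18): count unchanged
  event 8 (t=39: INC max by 10): count unchanged
Final: count = 3

Answer: 3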